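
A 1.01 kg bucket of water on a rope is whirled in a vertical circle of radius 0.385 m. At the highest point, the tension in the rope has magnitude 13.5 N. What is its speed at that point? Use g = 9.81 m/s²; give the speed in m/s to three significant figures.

2.99 m/s

At the top, T + mg = mv²/r, so v = √(r(T/m + g)) = √(0.385 × (13.5/1.01 + 9.81)) = √(0.385 × 23.18) = √8.923 = 2.987 m/s.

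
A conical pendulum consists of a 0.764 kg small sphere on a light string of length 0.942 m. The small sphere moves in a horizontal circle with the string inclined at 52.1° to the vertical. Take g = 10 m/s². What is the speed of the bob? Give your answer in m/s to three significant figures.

3.09 m/s

The radius of the circle is r = L sinθ = 0.942 × sin 52.1° = 0.7433 m.
Horizontally T sinθ = mv²/r and vertically T cosθ = mg, so tanθ = v²/(rg).
v = √(r g tanθ) = √(0.7433 × 10.0 × 1.285) = √9.548 = 3.090 m/s.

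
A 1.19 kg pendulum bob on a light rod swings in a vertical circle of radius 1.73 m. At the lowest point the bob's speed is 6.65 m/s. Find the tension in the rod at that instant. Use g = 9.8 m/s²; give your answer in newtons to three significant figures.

42.1 N

At the lowest point, T points up (toward the centre) and the weight mg points down (away from the centre), so the net inward force is T − mg = mv²/r.
T = m(v²/r + g) = 1.19 × ((6.65)²/1.73 + 9.8) = 1.19 × (25.56 + 9.8) = 1.19 × 35.36 = 42.08 N.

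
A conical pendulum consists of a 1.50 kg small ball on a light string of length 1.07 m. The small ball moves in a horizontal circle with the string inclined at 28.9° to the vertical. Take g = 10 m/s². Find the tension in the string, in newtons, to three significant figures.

17.1 N

Vertically the bob has no acceleration, so T cosθ = mg.
T = mg/cosθ = 1.50 × 10.0 / cos 28.9° = 15.00/0.8755 = 17.13 N.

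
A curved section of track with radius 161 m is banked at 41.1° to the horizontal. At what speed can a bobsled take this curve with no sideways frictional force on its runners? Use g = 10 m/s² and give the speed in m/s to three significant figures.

37.5 m/s

On a frictionless banked curve, N sinθ = mv²/r and N cosθ = mg, so tanθ = v²/(rg).
v = √(r g tanθ) = √(161 × 10.0 × tan 41.1°) = √(161 × 10.0 × 0.8724) = √1404 = 37.48 m/s.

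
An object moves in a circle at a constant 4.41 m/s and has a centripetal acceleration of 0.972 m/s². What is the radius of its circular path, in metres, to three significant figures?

a_c = v²/r ⇒ r = v²/a_c = (4.41)²/0.972 = 19.45/0.972 = 20.01 m.

20.0 m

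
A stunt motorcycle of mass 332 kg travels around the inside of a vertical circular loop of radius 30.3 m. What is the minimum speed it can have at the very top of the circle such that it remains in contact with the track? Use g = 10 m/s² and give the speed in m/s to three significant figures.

17.4 m/s

At the highest point the centre is directly below, so both the weight and N act inward: N + mg = mv²/r.
At minimum speed N → 0, so mg = mv_min²/r ⇒ v_min = √(g r) = √(10.0 × 30.3) = 17.41 m/s.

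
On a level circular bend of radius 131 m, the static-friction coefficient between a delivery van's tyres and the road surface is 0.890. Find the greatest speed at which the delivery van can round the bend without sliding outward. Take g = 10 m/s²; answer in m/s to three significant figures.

The only inward force on a level bend is static friction, so at the limit f_s = μ_s N = μ_s m g = m v²/r.
Mass cancels: v_max = √(μ_s g r) = √(0.890 × 10.0 × 131) = √1166 = 34.15 m/s.

34.1 m/s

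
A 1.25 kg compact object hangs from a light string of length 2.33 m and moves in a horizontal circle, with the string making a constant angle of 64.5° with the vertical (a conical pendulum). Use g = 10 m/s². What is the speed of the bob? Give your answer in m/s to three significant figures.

The radius of the circle is r = L sinθ = 2.33 × sin 64.5° = 2.103 m.
Horizontally T sinθ = mv²/r and vertically T cosθ = mg, so tanθ = v²/(rg).
v = √(r g tanθ) = √(2.103 × 10.0 × 2.097) = √44.09 = 6.640 m/s.

6.64 m/s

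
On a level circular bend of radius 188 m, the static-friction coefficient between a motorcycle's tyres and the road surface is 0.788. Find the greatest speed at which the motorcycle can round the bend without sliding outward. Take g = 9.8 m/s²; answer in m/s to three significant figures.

38.1 m/s

On a flat curve, static friction is the only horizontal force, so it must supply the full centripetal force: μ_s m g = m v²/r.
Mass cancels: v_max = √(μ_s g r) = √(0.788 × 9.8 × 188) = √1452 = 38.10 m/s.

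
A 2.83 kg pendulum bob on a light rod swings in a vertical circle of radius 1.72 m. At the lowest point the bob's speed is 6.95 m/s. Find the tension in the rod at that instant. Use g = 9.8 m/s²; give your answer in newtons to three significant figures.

107 N

At the lowest point, T points up (toward the centre) and the weight mg points down (away from the centre), so the net inward force is T − mg = mv²/r.
T = m(v²/r + g) = 2.83 × ((6.95)²/1.72 + 9.8) = 2.83 × (28.08 + 9.8) = 2.83 × 37.88 = 107.2 N.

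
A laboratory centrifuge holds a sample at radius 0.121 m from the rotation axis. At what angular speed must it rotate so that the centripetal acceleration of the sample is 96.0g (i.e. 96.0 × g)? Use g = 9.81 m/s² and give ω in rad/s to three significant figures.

Centripetal acceleration a_c = ω²r. Setting ω²r = 96.0g:
ω = √(96.0g / r) = √(96.0 × 9.81 / 0.121) = √7783 = 88.22 rad/s.

88.2 rad/s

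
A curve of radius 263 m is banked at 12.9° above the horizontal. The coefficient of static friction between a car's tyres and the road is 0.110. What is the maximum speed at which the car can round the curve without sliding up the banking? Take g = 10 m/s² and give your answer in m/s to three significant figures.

At the maximum speed, friction acts down the slope at its limiting value f = μN. Radially (horizontal, toward centre): N sinθ + μN cosθ = mv²/r. Vertically: N cosθ − μN sinθ = mg.
Dividing: v² = r g (sinθ + μcosθ)/(cosθ − μsinθ).
sinθ + μcosθ = 0.2233 + 0.110×0.9748 = 0.3305; cosθ − μsinθ = 0.9748 − 0.110×0.2233 = 0.9502.
v² = 263 × 10.0 × 0.3305/0.9502 = 914.7 m²/s², so v = 30.24 m/s.

30.2 m/s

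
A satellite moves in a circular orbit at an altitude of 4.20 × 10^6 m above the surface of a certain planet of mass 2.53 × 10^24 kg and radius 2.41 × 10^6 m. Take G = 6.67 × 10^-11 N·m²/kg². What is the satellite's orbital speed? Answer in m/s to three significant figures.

Orbital radius r = R + h = 2.41 × 10^6 + 4.20 × 10^6 = 6.610 × 10^6 m.
Gravity supplies the centripetal force: G M m / r² = m v² / r, so v = √(GM/r).
v = √(6.67 × 10^-11 × 2.53 × 10^24 / 6.610 × 10^6) = √(2.553 × 10^7) = 5053 m/s.

5050 m/s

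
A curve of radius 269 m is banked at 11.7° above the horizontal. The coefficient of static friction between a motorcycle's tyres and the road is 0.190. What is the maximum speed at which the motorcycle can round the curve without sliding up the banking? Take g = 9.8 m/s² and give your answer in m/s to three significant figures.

At the maximum speed, friction acts down the slope at its limiting value f = μN. Radially (horizontal, toward centre): N sinθ + μN cosθ = mv²/r. Vertically: N cosθ − μN sinθ = mg.
Dividing: v² = r g (sinθ + μcosθ)/(cosθ − μsinθ).
sinθ + μcosθ = 0.2028 + 0.190×0.9792 = 0.3888; cosθ − μsinθ = 0.9792 − 0.190×0.2028 = 0.9407.
v² = 269 × 9.8 × 0.3888/0.9407 = 1090 m²/s², so v = 33.01 m/s.

33.0 m/s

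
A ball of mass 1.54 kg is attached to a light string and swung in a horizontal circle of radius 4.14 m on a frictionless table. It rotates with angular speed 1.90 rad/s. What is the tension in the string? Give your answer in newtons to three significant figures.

23.0 N

v = ωr = 1.90 × 4.14 = 7.866 m/s.
The tension is the only horizontal force, so it supplies the full centripetal force: T = m v²/r = 1.54 × (7.866)²/4.14 = 1.54 × 61.87/4.14 = 23.02 N.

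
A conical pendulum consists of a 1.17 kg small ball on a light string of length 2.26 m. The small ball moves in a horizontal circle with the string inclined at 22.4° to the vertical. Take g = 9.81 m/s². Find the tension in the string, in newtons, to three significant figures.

12.4 N

Vertically the bob has no acceleration, so T cosθ = mg.
T = mg/cosθ = 1.17 × 9.81 / cos 22.4° = 11.48/0.9245 = 12.41 N.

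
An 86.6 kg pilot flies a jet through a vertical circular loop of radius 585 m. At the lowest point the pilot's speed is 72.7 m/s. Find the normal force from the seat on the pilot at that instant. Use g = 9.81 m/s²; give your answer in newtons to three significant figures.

1630 N

At the lowest point, N points up (toward the centre) and the weight mg points down (away from the centre), so the net inward force is N − mg = mv²/r.
N = m(v²/r + g) = 86.6 × ((72.7)²/585 + 9.81) = 86.6 × (9.035 + 9.81) = 86.6 × 18.84 = 1632 N.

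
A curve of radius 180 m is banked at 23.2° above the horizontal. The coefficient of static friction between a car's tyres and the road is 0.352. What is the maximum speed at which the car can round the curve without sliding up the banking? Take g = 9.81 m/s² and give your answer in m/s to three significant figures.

40.3 m/s

At the maximum speed, friction acts down the slope at its limiting value f = μN. Radially (horizontal, toward centre): N sinθ + μN cosθ = mv²/r. Vertically: N cosθ − μN sinθ = mg.
Dividing: v² = r g (sinθ + μcosθ)/(cosθ − μsinθ).
sinθ + μcosθ = 0.3939 + 0.352×0.9191 = 0.7175; cosθ − μsinθ = 0.9191 − 0.352×0.3939 = 0.7805.
v² = 180 × 9.81 × 0.7175/0.7805 = 1623 m²/s², so v = 40.29 m/s.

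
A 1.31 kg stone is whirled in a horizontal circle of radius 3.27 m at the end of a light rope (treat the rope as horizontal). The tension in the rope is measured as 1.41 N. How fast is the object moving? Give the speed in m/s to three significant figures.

T = m v²/r ⇒ v = √(T r / m) = √(1.41 × 3.27 / 1.31) = √3.520 = 1.876 m/s.

1.88 m/s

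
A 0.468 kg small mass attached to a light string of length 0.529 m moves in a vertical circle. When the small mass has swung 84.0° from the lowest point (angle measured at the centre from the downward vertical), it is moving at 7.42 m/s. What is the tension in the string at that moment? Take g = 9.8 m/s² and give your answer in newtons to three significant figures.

49.2 N

Take the radial direction toward the centre of the circle as positive. The component of the weight along the string toward the centre is −mg cos φ (φ measured from the bottom), so Newton's second law along the string gives T − mg cos φ = m v²/r.
cos 84.0° = 0.1045, so T = m(v²/r + g cos φ) = 0.468 × ((7.42)²/0.529 + 9.8 × 0.1045) = 0.468 × (104.1 + (1.024)) = 0.468 × 105.1 = 49.19 N.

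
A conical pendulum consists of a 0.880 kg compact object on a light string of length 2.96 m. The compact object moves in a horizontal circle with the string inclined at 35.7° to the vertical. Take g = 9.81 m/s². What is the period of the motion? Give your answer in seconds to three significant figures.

r = L sinθ = 1.727 m. From T sinθ = mω²r and T cosθ = mg: tanθ = ω²r/g, so ω² = g tanθ / r = g/(L cosθ).
ω = √(g/(L cosθ)) = √(9.81/(2.96 × 0.8121)) = √4.081 = 2.020 rad/s.
Period = 2π/ω = 3.110 s.

3.11 s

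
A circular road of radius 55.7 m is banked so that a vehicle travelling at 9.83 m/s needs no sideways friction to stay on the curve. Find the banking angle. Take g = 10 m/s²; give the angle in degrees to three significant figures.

9.84°

For a frictionless banked turn: horizontally N sinθ = mv²/r and vertically N cosθ = mg.
Dividing: tanθ = v²/(r g) = (9.83)²/(55.7 × 10.0) = 96.63/557.0 = 0.1735.
θ = arctan(0.1735) = 9.842°.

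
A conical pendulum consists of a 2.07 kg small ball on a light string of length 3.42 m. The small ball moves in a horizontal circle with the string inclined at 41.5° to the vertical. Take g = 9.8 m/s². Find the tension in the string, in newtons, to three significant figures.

27.1 N

Vertically the bob has no acceleration, so T cosθ = mg.
T = mg/cosθ = 2.07 × 9.8 / cos 41.5° = 20.29/0.7490 = 27.09 N.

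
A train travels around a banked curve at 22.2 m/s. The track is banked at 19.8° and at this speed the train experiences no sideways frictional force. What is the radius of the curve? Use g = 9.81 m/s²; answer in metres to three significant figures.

Frictionless banking: tanθ = v²/(rg), so r = v²/(g tanθ).
r = (22.2)²/(9.81 × tan 19.8°) = 492.8/(9.81 × 0.3600) = 492.8/3.532 = 139.5 m.

140 m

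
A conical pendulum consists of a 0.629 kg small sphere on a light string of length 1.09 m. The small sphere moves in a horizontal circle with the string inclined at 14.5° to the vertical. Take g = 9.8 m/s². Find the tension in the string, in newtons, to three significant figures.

Vertically the bob has no acceleration, so T cosθ = mg.
T = mg/cosθ = 0.629 × 9.8 / cos 14.5° = 6.164/0.9681 = 6.367 N.

6.37 N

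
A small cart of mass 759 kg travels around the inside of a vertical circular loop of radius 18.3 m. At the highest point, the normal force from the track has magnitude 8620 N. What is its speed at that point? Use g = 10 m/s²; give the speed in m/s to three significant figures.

At the top, N + mg = mv²/r, so v = √(r(N/m + g)) = √(18.3 × (8620/759 + 10.0)) = √(18.3 × 21.36) = √390.8 = 19.77 m/s.

19.8 m/s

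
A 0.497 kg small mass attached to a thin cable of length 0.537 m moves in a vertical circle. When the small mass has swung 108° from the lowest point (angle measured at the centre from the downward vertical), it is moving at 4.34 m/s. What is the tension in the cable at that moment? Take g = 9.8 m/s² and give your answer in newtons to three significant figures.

15.9 N

Take the radial direction toward the centre of the circle as positive. The component of the weight along the string toward the centre is −mg cos φ (φ measured from the bottom), so Newton's second law along the string gives T − mg cos φ = m v²/r.
cos 108° = -0.3090, so T = m(v²/r + g cos φ) = 0.497 × ((4.34)²/0.537 + 9.8 × -0.3090) = 0.497 × (35.08 + (-3.028)) = 0.497 × 32.05 = 15.93 N.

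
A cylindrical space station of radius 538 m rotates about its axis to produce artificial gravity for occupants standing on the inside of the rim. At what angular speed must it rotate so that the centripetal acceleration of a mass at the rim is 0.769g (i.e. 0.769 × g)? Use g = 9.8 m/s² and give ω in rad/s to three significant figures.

Centripetal acceleration a_c = ω²r. Setting ω²r = 0.769g:
ω = √(0.769g / r) = √(0.769 × 9.8 / 538) = √0.01401 = 0.1184 rad/s.

0.118 rad/s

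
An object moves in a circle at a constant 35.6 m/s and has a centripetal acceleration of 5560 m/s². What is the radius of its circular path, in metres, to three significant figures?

0.228 m

a_c = v²/r ⇒ r = v²/a_c = (35.6)²/5560 = 1267/5560 = 0.2279 m.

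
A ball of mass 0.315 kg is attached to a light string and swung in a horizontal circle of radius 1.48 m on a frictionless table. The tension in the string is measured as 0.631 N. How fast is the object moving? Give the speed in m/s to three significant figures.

1.72 m/s

T = m v²/r ⇒ v = √(T r / m) = √(0.631 × 1.48 / 0.315) = √2.965 = 1.722 m/s.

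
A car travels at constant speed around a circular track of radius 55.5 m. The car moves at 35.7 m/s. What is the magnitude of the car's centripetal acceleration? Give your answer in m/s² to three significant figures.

a_c = v²/r = (35.70)²/55.5 = 1274/55.5 = 22.96 m/s².

23.0 m/s²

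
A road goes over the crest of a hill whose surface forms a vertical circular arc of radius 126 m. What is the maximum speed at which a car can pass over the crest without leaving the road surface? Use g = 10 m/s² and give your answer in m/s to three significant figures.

At the crest the centre of the circle is below the car, so the net downward (centripetal) force is mg − N = mv²/r.
The car leaves the road when N → 0, giving v_max = √(g r) = √(10.0 × 126) = 35.50 m/s.

35.5 m/s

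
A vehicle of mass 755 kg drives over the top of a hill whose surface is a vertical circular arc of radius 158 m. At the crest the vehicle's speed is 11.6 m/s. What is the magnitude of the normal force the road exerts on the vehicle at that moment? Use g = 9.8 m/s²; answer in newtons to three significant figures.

6760 N

At the crest the centripetal acceleration points downward (toward the centre of the arc), so mg − N = mv²/r.
N = m(g − v²/r) = 755 × (9.8 − (11.6)²/158) = 755 × (9.8 − 0.8516) = 755 × 8.948 = 6756 N.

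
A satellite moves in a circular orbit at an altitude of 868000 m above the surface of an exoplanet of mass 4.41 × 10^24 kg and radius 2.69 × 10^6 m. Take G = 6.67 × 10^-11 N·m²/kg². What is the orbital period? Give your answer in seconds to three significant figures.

2460 s

r = R + h = 2.69 × 10^6 + 868000 = 3.558 × 10^6 m. Gravity provides the centripetal force: G M m / r² = m v² / r ⇒ v = √(GM/r) = 9092 m/s.
T = 2πr/v = 2π × 3.558 × 10^6 / 9092 = 2459 s.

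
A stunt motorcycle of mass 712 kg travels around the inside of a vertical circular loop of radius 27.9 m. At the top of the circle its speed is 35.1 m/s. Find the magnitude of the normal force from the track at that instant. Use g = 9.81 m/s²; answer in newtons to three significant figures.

At the top, both N and the weight mg point inward (toward the centre), so N + mg = mv²/r.
N = m(v²/r − g) = 712 × ((35.1)²/27.9 − 9.81) = 712 × (44.16 − 9.81) = 712 × 34.35 = 24460 N.

24500 N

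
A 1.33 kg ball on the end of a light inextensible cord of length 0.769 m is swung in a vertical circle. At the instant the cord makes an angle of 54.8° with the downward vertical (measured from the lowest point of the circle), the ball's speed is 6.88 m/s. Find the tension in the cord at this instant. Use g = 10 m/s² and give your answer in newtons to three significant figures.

89.5 N

Take the radial direction toward the centre of the circle as positive. The component of the weight along the string toward the centre is −mg cos φ (φ measured from the bottom), so Newton's second law along the string gives T − mg cos φ = m v²/r.
cos 54.8° = 0.5764, so T = m(v²/r + g cos φ) = 1.33 × ((6.88)²/0.769 + 10.0 × 0.5764) = 1.33 × (61.55 + (5.764)) = 1.33 × 67.32 = 89.53 N.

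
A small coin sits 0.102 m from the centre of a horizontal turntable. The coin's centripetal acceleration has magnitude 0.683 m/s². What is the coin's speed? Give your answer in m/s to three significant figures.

0.264 m/s

a_c = v²/r ⇒ v = √(a_c · r) = √(0.683 × 0.102) = √0.06967 = 0.2639 m/s.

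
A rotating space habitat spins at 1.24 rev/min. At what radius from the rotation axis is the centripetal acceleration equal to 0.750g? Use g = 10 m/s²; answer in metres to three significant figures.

445 m

ω = 1.24 rev/min × 2π/60 = 0.1299 rad/s.
a_c = ω²r = 0.750g ⇒ r = 0.750 × 10.0 / (0.1299)² = 7.500/0.01686 = 444.8 m.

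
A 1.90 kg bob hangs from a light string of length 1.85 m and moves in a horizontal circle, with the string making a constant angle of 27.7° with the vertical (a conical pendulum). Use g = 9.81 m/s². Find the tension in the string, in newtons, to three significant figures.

Vertically the bob has no acceleration, so T cosθ = mg.
T = mg/cosθ = 1.90 × 9.81 / cos 27.7° = 18.64/0.8854 = 21.05 N.

21.1 N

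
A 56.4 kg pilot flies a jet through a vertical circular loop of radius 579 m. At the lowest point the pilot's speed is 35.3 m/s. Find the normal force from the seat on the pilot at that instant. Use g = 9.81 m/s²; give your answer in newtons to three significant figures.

675 N

At the lowest point, N points up (toward the centre) and the weight mg points down (away from the centre), so the net inward force is N − mg = mv²/r.
N = m(v²/r + g) = 56.4 × ((35.3)²/579 + 9.81) = 56.4 × (2.152 + 9.81) = 56.4 × 11.96 = 674.7 N.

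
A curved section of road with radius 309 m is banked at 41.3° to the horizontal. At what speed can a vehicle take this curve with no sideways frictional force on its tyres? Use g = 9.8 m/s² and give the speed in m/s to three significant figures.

51.6 m/s

On a frictionless banked curve, N sinθ = mv²/r and N cosθ = mg, so tanθ = v²/(rg).
v = √(r g tanθ) = √(309 × 9.8 × tan 41.3°) = √(309 × 9.8 × 0.8785) = √2660 = 51.58 m/s.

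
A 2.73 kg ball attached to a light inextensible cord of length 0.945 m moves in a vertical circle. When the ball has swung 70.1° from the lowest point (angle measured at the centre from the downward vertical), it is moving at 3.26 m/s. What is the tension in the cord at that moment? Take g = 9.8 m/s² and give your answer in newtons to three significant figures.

39.8 N

Take the radial direction toward the centre of the circle as positive. The component of the weight along the string toward the centre is −mg cos φ (φ measured from the bottom), so Newton's second law along the string gives T − mg cos φ = m v²/r.
cos 70.1° = 0.3404, so T = m(v²/r + g cos φ) = 2.73 × ((3.26)²/0.945 + 9.8 × 0.3404) = 2.73 × (11.25 + (3.336)) = 2.73 × 14.58 = 39.81 N.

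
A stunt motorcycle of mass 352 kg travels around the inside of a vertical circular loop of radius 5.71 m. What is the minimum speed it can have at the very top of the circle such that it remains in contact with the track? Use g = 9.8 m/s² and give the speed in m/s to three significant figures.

7.48 m/s

At the highest point the centre is directly below, so both the weight and N act inward: N + mg = mv²/r.
At minimum speed N → 0, so mg = mv_min²/r ⇒ v_min = √(g r) = √(9.8 × 5.71) = 7.481 m/s.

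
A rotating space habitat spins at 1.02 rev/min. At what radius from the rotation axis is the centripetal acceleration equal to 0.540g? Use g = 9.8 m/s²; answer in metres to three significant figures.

ω = 1.02 rev/min × 2π/60 = 0.1068 rad/s.
a_c = ω²r = 0.540g ⇒ r = 0.540 × 9.8 / (0.1068)² = 5.292/0.01141 = 463.8 m.

464 m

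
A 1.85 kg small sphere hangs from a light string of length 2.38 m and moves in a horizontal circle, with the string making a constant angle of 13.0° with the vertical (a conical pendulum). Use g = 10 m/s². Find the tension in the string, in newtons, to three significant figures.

Vertically the bob has no acceleration, so T cosθ = mg.
T = mg/cosθ = 1.85 × 10.0 / cos 13.0° = 18.50/0.9744 = 18.99 N.

19.0 N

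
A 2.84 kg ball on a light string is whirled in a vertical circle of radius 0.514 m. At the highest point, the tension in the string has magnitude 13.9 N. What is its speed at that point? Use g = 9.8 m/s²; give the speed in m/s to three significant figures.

2.75 m/s

At the top, T + mg = mv²/r, so v = √(r(T/m + g)) = √(0.514 × (13.9/2.84 + 9.8)) = √(0.514 × 14.69) = √7.553 = 2.748 m/s.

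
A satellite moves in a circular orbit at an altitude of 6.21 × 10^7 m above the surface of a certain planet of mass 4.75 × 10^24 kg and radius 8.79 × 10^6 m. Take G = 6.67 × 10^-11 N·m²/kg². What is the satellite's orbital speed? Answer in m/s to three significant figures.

Orbital radius r = R + h = 8.79 × 10^6 + 6.21 × 10^7 = 7.089 × 10^7 m.
Gravity supplies the centripetal force: G M m / r² = m v² / r, so v = √(GM/r).
v = √(6.67 × 10^-11 × 4.75 × 10^24 / 7.089 × 10^7) = √(4.469 × 10^6) = 2114 m/s.

2110 m/s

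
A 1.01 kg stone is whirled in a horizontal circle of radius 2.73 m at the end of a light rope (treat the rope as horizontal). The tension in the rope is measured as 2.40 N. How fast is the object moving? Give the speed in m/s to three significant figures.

T = m v²/r ⇒ v = √(T r / m) = √(2.40 × 2.73 / 1.01) = √6.487 = 2.547 m/s.

2.55 m/s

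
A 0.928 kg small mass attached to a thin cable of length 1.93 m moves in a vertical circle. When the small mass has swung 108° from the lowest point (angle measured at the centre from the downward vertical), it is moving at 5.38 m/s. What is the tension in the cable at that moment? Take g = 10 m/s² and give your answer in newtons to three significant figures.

11.0 N

Take the radial direction toward the centre of the circle as positive. The component of the weight along the string toward the centre is −mg cos φ (φ measured from the bottom), so Newton's second law along the string gives T − mg cos φ = m v²/r.
cos 108° = -0.3090, so T = m(v²/r + g cos φ) = 0.928 × ((5.38)²/1.93 + 10.0 × -0.3090) = 0.928 × (15.00 + (-3.090)) = 0.928 × 11.91 = 11.05 N.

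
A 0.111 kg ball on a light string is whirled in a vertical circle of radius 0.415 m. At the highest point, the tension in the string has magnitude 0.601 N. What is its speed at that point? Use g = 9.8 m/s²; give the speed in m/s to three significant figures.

At the top, T + mg = mv²/r, so v = √(r(T/m + g)) = √(0.415 × (0.601/0.111 + 9.8)) = √(0.415 × 15.21) = √6.314 = 2.513 m/s.

2.51 m/s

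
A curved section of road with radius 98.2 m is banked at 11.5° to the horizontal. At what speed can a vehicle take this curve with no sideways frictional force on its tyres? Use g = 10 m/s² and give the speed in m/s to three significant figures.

14.1 m/s

On a frictionless banked curve, N sinθ = mv²/r and N cosθ = mg, so tanθ = v²/(rg).
v = √(r g tanθ) = √(98.2 × 10.0 × tan 11.5°) = √(98.2 × 10.0 × 0.2035) = √199.8 = 14.13 m/s.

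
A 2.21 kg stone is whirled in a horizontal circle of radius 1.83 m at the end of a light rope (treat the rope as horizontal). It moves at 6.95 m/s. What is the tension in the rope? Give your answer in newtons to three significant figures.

58.3 N

The tension is the only horizontal force, so it supplies the full centripetal force: T = m v²/r = 2.21 × (6.950)²/1.83 = 2.21 × 48.30/1.83 = 58.33 N.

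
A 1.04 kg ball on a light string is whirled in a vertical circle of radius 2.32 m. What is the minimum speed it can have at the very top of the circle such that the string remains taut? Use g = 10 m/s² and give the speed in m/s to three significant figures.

4.82 m/s

At the highest point the centre is directly below, so both the weight and T act inward: T + mg = mv²/r.
At minimum speed T → 0, so mg = mv_min²/r ⇒ v_min = √(g r) = √(10.0 × 2.32) = 4.817 m/s.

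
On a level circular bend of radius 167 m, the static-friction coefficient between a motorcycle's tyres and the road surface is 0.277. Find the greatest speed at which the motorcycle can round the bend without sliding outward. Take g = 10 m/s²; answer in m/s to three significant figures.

On a flat curve, static friction is the only horizontal force, so it must supply the full centripetal force: μ_s m g = m v²/r.
Mass cancels: v_max = √(μ_s g r) = √(0.277 × 10.0 × 167) = √462.6 = 21.51 m/s.

21.5 m/s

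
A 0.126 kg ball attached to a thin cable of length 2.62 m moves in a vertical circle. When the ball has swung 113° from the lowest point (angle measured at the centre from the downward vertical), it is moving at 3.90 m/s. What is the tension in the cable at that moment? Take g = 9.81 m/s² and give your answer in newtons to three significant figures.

0.249 N

Take the radial direction toward the centre of the circle as positive. The component of the weight along the string toward the centre is −mg cos φ (φ measured from the bottom), so Newton's second law along the string gives T − mg cos φ = m v²/r.
cos 113° = -0.3907, so T = m(v²/r + g cos φ) = 0.126 × ((3.90)²/2.62 + 9.81 × -0.3907) = 0.126 × (5.805 + (-3.833)) = 0.126 × 1.972 = 0.2485 N.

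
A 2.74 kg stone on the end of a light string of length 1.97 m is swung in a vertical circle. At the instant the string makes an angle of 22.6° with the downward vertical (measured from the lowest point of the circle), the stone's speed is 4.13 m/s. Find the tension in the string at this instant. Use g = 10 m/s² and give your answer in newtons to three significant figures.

49.0 N

Take the radial direction toward the centre of the circle as positive. The component of the weight along the string toward the centre is −mg cos φ (φ measured from the bottom), so Newton's second law along the string gives T − mg cos φ = m v²/r.
cos 22.6° = 0.9232, so T = m(v²/r + g cos φ) = 2.74 × ((4.13)²/1.97 + 10.0 × 0.9232) = 2.74 × (8.658 + (9.232)) = 2.74 × 17.89 = 49.02 N.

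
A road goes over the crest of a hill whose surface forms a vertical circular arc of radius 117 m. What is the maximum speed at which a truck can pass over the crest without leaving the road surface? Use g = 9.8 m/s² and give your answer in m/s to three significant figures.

33.9 m/s

At the crest the centre of the circle is below the truck, so the net downward (centripetal) force is mg − N = mv²/r.
The truck leaves the road when N → 0, giving v_max = √(g r) = √(9.8 × 117) = 33.86 m/s.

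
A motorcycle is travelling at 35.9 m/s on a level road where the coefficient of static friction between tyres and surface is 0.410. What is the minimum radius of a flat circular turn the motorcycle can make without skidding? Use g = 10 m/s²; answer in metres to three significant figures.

314 m

At the limit, μ_s m g = m v²/r, so r_min = v²/(μ_s g) = (35.9)²/(0.410 × 10.0) = 1289/4.100 = 314.3 m.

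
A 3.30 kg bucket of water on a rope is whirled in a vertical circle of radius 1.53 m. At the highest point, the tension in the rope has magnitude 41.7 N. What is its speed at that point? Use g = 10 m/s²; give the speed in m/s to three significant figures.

5.89 m/s

At the top, T + mg = mv²/r, so v = √(r(T/m + g)) = √(1.53 × (41.7/3.30 + 10.0)) = √(1.53 × 22.64) = √34.63 = 5.885 m/s.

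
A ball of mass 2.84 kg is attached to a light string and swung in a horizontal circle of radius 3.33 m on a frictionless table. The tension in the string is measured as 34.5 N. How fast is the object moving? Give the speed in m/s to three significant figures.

T = m v²/r ⇒ v = √(T r / m) = √(34.5 × 3.33 / 2.84) = √40.45 = 6.360 m/s.

6.36 m/s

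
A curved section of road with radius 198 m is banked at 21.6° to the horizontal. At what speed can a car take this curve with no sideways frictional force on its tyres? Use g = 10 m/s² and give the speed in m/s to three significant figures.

28.0 m/s

On a frictionless banked curve, N sinθ = mv²/r and N cosθ = mg, so tanθ = v²/(rg).
v = √(r g tanθ) = √(198 × 10.0 × tan 21.6°) = √(198 × 10.0 × 0.3959) = √783.9 = 28.00 m/s.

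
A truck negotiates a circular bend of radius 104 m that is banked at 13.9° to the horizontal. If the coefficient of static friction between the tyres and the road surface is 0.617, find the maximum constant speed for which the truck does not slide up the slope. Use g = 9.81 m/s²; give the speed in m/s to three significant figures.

32.3 m/s

At the maximum speed, friction acts down the slope at its limiting value f = μN. Radially (horizontal, toward centre): N sinθ + μN cosθ = mv²/r. Vertically: N cosθ − μN sinθ = mg.
Dividing: v² = r g (sinθ + μcosθ)/(cosθ − μsinθ).
sinθ + μcosθ = 0.2402 + 0.617×0.9707 = 0.8392; cosθ − μsinθ = 0.9707 − 0.617×0.2402 = 0.8225.
v² = 104 × 9.81 × 0.8392/0.8225 = 1041 m²/s², so v = 32.26 m/s.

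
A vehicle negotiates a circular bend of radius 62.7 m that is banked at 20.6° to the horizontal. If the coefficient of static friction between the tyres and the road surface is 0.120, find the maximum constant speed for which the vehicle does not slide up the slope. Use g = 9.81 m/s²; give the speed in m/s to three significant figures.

17.9 m/s

At the maximum speed, friction acts down the slope at its limiting value f = μN. Radially (horizontal, toward centre): N sinθ + μN cosθ = mv²/r. Vertically: N cosθ − μN sinθ = mg.
Dividing: v² = r g (sinθ + μcosθ)/(cosθ − μsinθ).
sinθ + μcosθ = 0.3518 + 0.120×0.9361 = 0.4642; cosθ − μsinθ = 0.9361 − 0.120×0.3518 = 0.8938.
v² = 62.7 × 9.81 × 0.4642/0.8938 = 319.4 m²/s², so v = 17.87 m/s.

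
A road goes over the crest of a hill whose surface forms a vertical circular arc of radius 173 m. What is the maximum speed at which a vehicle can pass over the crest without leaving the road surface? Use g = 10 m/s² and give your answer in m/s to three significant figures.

At the crest the centre of the circle is below the vehicle, so the net downward (centripetal) force is mg − N = mv²/r.
The vehicle leaves the road when N → 0, giving v_max = √(g r) = √(10.0 × 173) = 41.59 m/s.

41.6 m/s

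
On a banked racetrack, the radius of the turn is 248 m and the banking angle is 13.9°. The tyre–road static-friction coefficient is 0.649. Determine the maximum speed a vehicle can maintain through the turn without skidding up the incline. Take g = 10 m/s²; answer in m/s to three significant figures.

At the maximum speed, friction acts down the slope at its limiting value f = μN. Radially (horizontal, toward centre): N sinθ + μN cosθ = mv²/r. Vertically: N cosθ − μN sinθ = mg.
Dividing: v² = r g (sinθ + μcosθ)/(cosθ − μsinθ).
sinθ + μcosθ = 0.2402 + 0.649×0.9707 = 0.8702; cosθ − μsinθ = 0.9707 − 0.649×0.2402 = 0.8148.
v² = 248 × 10.0 × 0.8702/0.8148 = 2649 m²/s², so v = 51.47 m/s.

51.5 m/s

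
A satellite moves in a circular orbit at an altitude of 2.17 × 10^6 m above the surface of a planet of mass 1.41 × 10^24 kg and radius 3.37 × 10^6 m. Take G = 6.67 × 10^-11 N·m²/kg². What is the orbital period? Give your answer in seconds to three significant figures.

8450 s

r = R + h = 3.37 × 10^6 + 2.17 × 10^6 = 5.540 × 10^6 m. Gravity provides the centripetal force: G M m / r² = m v² / r ⇒ v = √(GM/r) = 4120 m/s.
T = 2πr/v = 2π × 5.540 × 10^6 / 4120 = 8448 s.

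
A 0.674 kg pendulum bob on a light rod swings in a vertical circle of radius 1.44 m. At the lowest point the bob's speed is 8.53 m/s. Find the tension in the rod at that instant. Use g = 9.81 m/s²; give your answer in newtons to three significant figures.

At the lowest point, T points up (toward the centre) and the weight mg points down (away from the centre), so the net inward force is T − mg = mv²/r.
T = m(v²/r + g) = 0.674 × ((8.53)²/1.44 + 9.81) = 0.674 × (50.53 + 9.81) = 0.674 × 60.34 = 40.67 N.

40.7 N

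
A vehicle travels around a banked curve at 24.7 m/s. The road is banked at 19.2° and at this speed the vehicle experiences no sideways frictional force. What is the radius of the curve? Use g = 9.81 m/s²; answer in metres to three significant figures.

Frictionless banking: tanθ = v²/(rg), so r = v²/(g tanθ).
r = (24.7)²/(9.81 × tan 19.2°) = 610.1/(9.81 × 0.3482) = 610.1/3.416 = 178.6 m.

179 m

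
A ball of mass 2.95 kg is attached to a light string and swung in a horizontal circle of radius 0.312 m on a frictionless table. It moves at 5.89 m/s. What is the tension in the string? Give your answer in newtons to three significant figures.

The tension is the only horizontal force, so it supplies the full centripetal force: T = m v²/r = 2.95 × (5.890)²/0.312 = 2.95 × 34.69/0.312 = 328.0 N.

328 N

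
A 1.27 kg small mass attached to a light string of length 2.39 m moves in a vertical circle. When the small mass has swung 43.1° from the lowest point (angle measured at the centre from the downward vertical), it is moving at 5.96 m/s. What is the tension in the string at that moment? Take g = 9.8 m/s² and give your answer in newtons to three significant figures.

28.0 N

Take the radial direction toward the centre of the circle as positive. The component of the weight along the string toward the centre is −mg cos φ (φ measured from the bottom), so Newton's second law along the string gives T − mg cos φ = m v²/r.
cos 43.1° = 0.7302, so T = m(v²/r + g cos φ) = 1.27 × ((5.96)²/2.39 + 9.8 × 0.7302) = 1.27 × (14.86 + (7.156)) = 1.27 × 22.02 = 27.96 N.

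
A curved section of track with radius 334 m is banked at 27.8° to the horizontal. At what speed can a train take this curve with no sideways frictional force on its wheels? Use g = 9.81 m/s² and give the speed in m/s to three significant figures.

On a frictionless banked curve, N sinθ = mv²/r and N cosθ = mg, so tanθ = v²/(rg).
v = √(r g tanθ) = √(334 × 9.81 × tan 27.8°) = √(334 × 9.81 × 0.5272) = √1728 = 41.56 m/s.

41.6 m/s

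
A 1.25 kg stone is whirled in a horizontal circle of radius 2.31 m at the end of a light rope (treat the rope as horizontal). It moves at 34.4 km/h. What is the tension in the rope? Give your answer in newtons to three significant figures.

v = 34.4 km/h = 34.4/3.6 = 9.556 m/s.
The tension is the only horizontal force, so it supplies the full centripetal force: T = m v²/r = 1.25 × (9.556)²/2.31 = 1.25 × 91.31/2.31 = 49.41 N.

49.4 N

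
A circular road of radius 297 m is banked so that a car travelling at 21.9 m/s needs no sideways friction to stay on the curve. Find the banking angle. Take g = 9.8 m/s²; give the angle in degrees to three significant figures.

9.36°

For a frictionless banked turn: horizontally N sinθ = mv²/r and vertically N cosθ = mg.
Dividing: tanθ = v²/(r g) = (21.9)²/(297 × 9.8) = 479.6/2911 = 0.1648.
θ = arctan(0.1648) = 9.357°.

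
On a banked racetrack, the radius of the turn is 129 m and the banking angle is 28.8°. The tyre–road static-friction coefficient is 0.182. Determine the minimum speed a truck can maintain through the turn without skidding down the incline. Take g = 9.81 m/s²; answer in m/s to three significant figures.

At the minimum speed, friction acts up the slope at its limiting value f = μN. Radially (horizontal, toward centre): N sinθ − μN cosθ = mv²/r. Vertically: N cosθ + μN sinθ = mg.
Dividing: v² = r g (sinθ − μcosθ)/(cosθ + μsinθ).
sinθ − μcosθ = 0.4818 − 0.182×0.8763 = 0.3223; cosθ + μsinθ = 0.8763 + 0.182×0.4818 = 0.9640.
v² = 129 × 9.81 × 0.3223/0.9640 = 423.1 m²/s², so v = 20.57 m/s.

20.6 m/s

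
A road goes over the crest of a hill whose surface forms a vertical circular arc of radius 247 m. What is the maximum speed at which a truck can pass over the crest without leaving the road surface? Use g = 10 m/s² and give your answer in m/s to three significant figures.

49.7 m/s

At the crest the centre of the circle is below the truck, so the net downward (centripetal) force is mg − N = mv²/r.
The truck leaves the road when N → 0, giving v_max = √(g r) = √(10.0 × 247) = 49.70 m/s.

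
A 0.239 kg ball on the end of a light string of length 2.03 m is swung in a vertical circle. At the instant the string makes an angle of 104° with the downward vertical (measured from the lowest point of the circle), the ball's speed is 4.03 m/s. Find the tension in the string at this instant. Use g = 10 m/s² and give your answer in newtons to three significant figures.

Take the radial direction toward the centre of the circle as positive. The component of the weight along the string toward the centre is −mg cos φ (φ measured from the bottom), so Newton's second law along the string gives T − mg cos φ = m v²/r.
cos 104° = -0.2419, so T = m(v²/r + g cos φ) = 0.239 × ((4.03)²/2.03 + 10.0 × -0.2419) = 0.239 × (8.000 + (-2.419)) = 0.239 × 5.581 = 1.334 N.

1.33 N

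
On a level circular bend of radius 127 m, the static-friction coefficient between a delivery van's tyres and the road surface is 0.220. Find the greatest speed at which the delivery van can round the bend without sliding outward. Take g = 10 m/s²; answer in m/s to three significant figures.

The only inward force on a level bend is static friction, so at the limit f_s = μ_s N = μ_s m g = m v²/r.
Mass cancels: v_max = √(μ_s g r) = √(0.220 × 10.0 × 127) = √279.4 = 16.72 m/s.

16.7 m/s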